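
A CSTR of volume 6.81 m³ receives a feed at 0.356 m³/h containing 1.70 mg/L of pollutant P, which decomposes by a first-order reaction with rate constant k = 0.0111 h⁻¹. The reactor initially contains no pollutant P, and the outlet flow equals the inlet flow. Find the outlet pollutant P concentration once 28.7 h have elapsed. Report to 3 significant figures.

1.17 mg/L

Species balance: V dC/dt = Q C_in − Q C − k V C.
dC/dt = (Q/V) C_in − (Q/V + k) C; effective rate a = Q/V + k = 0.052276 + 0.0111 = 0.063376 h⁻¹.
C_ss = Q C_in/(Q + kV) = 1.4023 mg/L; C(t) = C_ss + (C₀ − C_ss) e^(−a t).
C(28.7) = 1.4023 + (-1.4023)·e^(−0.063376·28.7) = 1.4023 + (-1.4023)·0.16221 = 1.1748 mg/L.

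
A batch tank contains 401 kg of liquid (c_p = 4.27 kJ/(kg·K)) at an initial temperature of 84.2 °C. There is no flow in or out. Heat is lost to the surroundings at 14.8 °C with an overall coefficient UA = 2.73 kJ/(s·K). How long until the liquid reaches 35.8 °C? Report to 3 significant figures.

Lumped-capacitance energy balance: M c_p dT/dt = UA(T_amb − T).
τ = M c_p/UA = 627.21 s; T_ss = T_amb = 14.800 °C.
T(t) = T_ss + (T₀ − T_ss)e^(−t/τ); set T = 35.8:
t = −τ ln[(T − T_ss)/(T₀ − T_ss)] = −627.21 · ln(0.30259) = 749.74 s.

750 s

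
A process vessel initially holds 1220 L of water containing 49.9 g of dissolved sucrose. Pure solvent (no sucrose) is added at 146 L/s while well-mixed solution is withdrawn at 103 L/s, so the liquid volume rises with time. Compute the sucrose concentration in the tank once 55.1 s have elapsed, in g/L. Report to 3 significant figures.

0.00105 g/L

Total volume: dV/dt = Q_in − Q_out = 43.000 L/s, so V(t) = 1220 + 43.000 t and V(55.1) = 3589.3 L.
Species balance (pure solvent in): dm/dt = −Q_out · m/V(t).
dm/m = −Q_out dt/(V₀ + 43.000 t); integrating gives ln(m/m₀) = −(Q_out/(Q_in−Q_out)) ln(V/V₀).
m = m₀ (V₀/V)^(Q_out/(Q_in−Q_out)) = 49.9 × (1220/3589.3)^(2.3953) = 3.7629 g.
C = m/V = 3.7629/3589.3 = 0.0010484 g/L.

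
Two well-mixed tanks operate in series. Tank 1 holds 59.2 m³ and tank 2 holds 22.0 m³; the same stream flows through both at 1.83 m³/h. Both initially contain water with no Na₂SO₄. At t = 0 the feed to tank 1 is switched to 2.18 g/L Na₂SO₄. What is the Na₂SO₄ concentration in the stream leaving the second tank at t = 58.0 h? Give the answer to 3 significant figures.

1.61 g/L

Time constants: τᵢ = Vᵢ/Q for each well-mixed tank.
τ₁ = 59.2/1.83 = 32.350 h; τ₂ = 22.0/1.83 = 12.022 h.
Solving the cascade with C₁(0)=C₂(0)=0 gives C₂(t) = C_in[1 − (τ₁ e^(−t/τ₁) − τ₂ e^(−t/τ₂))/(τ₁ − τ₂)].
At t = 58.0: e^(−t/τ₁) = 0.16648, e^(−t/τ₂) = 0.0080302.
C₂ = 2.18·[1 − (32.350·0.16648 − 12.022·0.0080302)/(20.328)] = 2.18·0.73982 = 1.6128 g/L.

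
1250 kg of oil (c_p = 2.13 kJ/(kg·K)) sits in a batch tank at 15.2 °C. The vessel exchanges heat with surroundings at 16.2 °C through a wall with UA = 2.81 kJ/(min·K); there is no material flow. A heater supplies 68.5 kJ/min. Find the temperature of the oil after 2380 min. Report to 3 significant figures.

38.5 °C

First-law balance (no shaft work): M c_p dT/dt = −UA(T − T_amb) + Q̇.
dT/dt = (T_ss − T)/τ with T_ss = T_amb + Q̇/UA = 16.2 + 68.5/2.81 = 40.577 °C, τ = M c_p/UA = 1250·2.13/2.81 = 947.51 min.
T approaches T_ss exponentially: T(t) = T_ss + (T₀ − T_ss) e^(−t/τ).
T(2380) = 40.577 + (-25.377)·0.081118 = 38.519 °C.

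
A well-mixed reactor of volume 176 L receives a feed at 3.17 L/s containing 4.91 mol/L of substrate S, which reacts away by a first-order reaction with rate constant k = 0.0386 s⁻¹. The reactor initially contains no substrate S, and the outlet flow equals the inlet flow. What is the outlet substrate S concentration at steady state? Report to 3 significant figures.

1.56 mol/L

Species balance: V dC/dt = Q C_in − Q C − k V C.
At steady state: 0 = Q C_in − (Q + kV) C_ss, so C_ss = Q C_in/(Q + kV).
C_ss = 3.17·4.91/(3.17 + 0.0386·176) = 15.565/9.9636 = 1.5622 mol/L.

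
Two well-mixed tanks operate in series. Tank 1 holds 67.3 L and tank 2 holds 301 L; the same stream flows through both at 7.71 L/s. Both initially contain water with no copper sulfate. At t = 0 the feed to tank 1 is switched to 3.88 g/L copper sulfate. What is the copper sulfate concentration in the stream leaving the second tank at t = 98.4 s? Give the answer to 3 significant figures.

Time constants: τᵢ = Vᵢ/Q for each well-mixed tank.
τ₁ = 67.3/7.71 = 8.7289 s; τ₂ = 301/7.71 = 39.040 s.
Solving the cascade with C₁(0)=C₂(0)=0 gives C₂(t) = C_in[1 − (τ₁ e^(−t/τ₁) − τ₂ e^(−t/τ₂))/(τ₁ − τ₂)].
At t = 98.4: e^(−t/τ₁) = 1.2713e-05, e^(−t/τ₂) = 0.080421.
C₂ = 3.88·[1 − (8.7289·1.2713e-05 − 39.040·0.080421)/(-30.311)] = 3.88·0.89642 = 3.4781 g/L.

3.48 g/L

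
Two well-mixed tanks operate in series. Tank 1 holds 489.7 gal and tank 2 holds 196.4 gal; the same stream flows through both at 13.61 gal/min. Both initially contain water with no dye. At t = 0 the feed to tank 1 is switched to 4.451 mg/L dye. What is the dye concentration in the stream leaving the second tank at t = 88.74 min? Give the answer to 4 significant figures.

Time constants: τᵢ = Vᵢ/Q for each well-mixed tank.
τ₁ = 489.7/13.61 = 35.9809 min; τ₂ = 196.4/13.61 = 14.4306 min.
Solving the cascade with C₁(0)=C₂(0)=0 gives C₂(t) = C_in[1 − (τ₁ e^(−t/τ₁) − τ₂ e^(−t/τ₂))/(τ₁ − τ₂)].
At t = 88.74: e^(−t/τ₁) = 0.0848977, e^(−t/τ₂) = 0.00213466.
C₂ = 4.451·[1 − (35.9809·0.0848977 − 14.4306·0.00213466)/(21.5503)] = 4.451·0.859682 = 3.82645 mg/L.

3.826 mg/L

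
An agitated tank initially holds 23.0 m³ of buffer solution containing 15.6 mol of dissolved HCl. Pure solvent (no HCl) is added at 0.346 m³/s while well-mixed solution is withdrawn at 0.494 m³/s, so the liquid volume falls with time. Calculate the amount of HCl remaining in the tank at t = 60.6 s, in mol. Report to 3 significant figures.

3.00 mol

Total volume: dV/dt = Q_in − Q_out = -0.14800 m³/s, so V(t) = 23.0 − 0.14800 t and V(60.6) = 14.031 m³.
Solute balance: dm/dt = 0 − Q_out C = −Q_out m/V(t).
Separate: dm/m = −Q_out dt/V(t) ⇒ ln(m/m₀) = −(Q_out/(Q_in−Q_out)) ln(V/V₀).
m = m₀ (V₀/V)^(Q_out/(Q_in−Q_out)) = 15.6 × (23.0/14.031)^(-3.3378) = 2.9972 mol.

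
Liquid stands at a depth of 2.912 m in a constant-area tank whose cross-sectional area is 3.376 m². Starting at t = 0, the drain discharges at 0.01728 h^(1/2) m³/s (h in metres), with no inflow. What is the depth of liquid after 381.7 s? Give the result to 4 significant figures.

A dh/dt = −Q_out = −0.01728 √h.
∫ h^(−1/2) dh = −(0.01728/A) ∫ dt, giving 2√h = 2√h₀ − (0.01728/A) t.
√h = √2.912 − 0.01728·381.7/(2·3.376) = 1.70646 − 0.976863 = 0.729596.
h = 0.729596² = 0.532310 m.

0.5323 m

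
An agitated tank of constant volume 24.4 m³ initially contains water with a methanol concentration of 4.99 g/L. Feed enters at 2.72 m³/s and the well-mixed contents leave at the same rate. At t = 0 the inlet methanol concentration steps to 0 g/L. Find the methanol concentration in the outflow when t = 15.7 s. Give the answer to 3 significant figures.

0.867 g/L

Mass balance on the solute (V constant): V dC/dt = Q(C_in − C).
Rewrite as dC/dt + C/τ = C_in/τ, τ = V/Q = 8.9706 s.
C approaches C_in exponentially: C(t) = C_in + (C₀ − C_in) e^(−t/τ).
C(15.7) = 0 + (4.99 − 0)·e^(−15.7/8.9706) = 0 + (4.9900)·0.17375 = 0.86699 g/L.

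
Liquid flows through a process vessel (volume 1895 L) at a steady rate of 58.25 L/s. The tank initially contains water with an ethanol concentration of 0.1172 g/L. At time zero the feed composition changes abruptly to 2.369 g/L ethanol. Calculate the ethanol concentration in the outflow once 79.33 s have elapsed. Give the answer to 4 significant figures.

Accumulation = in − out for the solute gives V dC/dt = Q(C_in − C).
So dC/dt = (C_in − C)/τ with τ = V/Q = 1895/58.25 = 32.5322 s.
C approaches C_in exponentially: C(t) = C_in + (C₀ − C_in) e^(−t/τ).
C(79.33) = 2.369 + (0.1172 − 2.369)·e^(−79.33/32.5322) = 2.369 + (-2.25180)·0.0872910 = 2.17244 g/L.

2.172 g/L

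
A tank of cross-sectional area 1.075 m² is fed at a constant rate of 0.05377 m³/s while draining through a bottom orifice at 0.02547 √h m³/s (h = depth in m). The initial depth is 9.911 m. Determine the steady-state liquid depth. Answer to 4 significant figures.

4.457 m

Level balance: A dh/dt = 0.05377 − 0.02547 √h. Setting dh/dt = 0:
Q_in = 0.02547 √h_ss ⇒ √h_ss = 0.05377/0.02547 = 2.11111.
h_ss = 2.11111² = 4.45679 m. (Since h₀ = 9.911 m > h_ss, the level will fall toward this value.)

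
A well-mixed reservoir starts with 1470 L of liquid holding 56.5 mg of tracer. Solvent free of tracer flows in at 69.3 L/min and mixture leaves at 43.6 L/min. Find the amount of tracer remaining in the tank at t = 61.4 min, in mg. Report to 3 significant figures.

16.4 mg

Let m(t) be the amount of tracer. Volume: V(t) = V₀ + (Q_in − Q_out) t = 1470 + 25.700 t; V(61.4) = 3048.0 L.
Solute balance: dm/dt = 0 − Q_out C = −Q_out m/V(t).
dm/m = −Q_out dt/(V₀ + 25.700 t); integrating gives ln(m/m₀) = −(Q_out/(Q_in−Q_out)) ln(V/V₀).
m = m₀ (V₀/V)^(Q_out/(Q_in−Q_out)) = 56.5 × (1470/3048.0)^(1.6965) = 16.397 mg.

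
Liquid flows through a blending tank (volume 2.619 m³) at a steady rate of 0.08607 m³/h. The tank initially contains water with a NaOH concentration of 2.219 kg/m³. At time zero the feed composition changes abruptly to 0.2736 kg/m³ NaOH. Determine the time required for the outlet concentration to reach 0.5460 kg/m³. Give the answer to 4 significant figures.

Transient balance on the dissolved component: V dC/dt = Q(C_in − C), so τ = V/Q = 30.4287 h.
C(t) = C_in + (C₀ − C_in) e^(−t/τ). Set C = 0.5460 and solve for t:
e^(−t/τ) = (C − C_in)/(C₀ − C_in) = (0.5460 − 0.2736)/(2.219 − 0.2736) = 0.140023
t = −τ ln(…) = 30.4287 × 1.96595 = 59.8214 h.

59.82 h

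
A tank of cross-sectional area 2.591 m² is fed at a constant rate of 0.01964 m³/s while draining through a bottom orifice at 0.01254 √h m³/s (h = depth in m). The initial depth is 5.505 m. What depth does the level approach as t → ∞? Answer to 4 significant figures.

2.453 m

Level balance: A dh/dt = 0.01964 − 0.01254 √h. Setting dh/dt = 0:
Q_in = 0.01254 √h_ss ⇒ √h_ss = 0.01964/0.01254 = 1.56619.
h_ss = 1.56619² = 2.45295 m. (Since h₀ = 5.505 m > h_ss, the level will fall toward this value.)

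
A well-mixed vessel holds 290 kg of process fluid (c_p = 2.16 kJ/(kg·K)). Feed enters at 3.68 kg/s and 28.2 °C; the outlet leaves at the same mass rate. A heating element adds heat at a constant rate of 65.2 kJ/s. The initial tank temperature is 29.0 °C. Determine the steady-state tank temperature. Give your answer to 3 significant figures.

36.4 °C

M c_p dT/dt = ṁ c_p (T_in − T) + Q̇.
At steady state dT/dt = 0 ⇒ T_ss = T_in + Q̇/(ṁ c_p) = 28.2 + 65.2/(3.68·2.16) = 36.402 °C.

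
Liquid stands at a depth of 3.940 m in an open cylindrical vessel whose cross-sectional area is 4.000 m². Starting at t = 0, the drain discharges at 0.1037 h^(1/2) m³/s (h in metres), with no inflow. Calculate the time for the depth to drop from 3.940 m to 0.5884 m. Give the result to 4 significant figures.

With no inflow, A dh/dt = −0.1037 √h.
∫ h^(−1/2) dh = −(0.1037/A) ∫ dt, giving 2√h = 2√h₀ − (0.1037/A) t.
t = 2A(√h₀ − √h)/0.1037 = 2·4.000·(√3.940 − √0.5884)/0.1037
  = 8.00000 × (1.98494 − 0.767072) / 0.1037 = 93.9534 s.

93.95 s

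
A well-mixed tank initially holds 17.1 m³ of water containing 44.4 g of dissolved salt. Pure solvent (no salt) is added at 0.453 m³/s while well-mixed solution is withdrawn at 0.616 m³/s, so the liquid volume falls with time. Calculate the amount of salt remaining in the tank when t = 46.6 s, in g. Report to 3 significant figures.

4.82 g

Total volume: dV/dt = Q_in − Q_out = -0.16300 m³/s, so V(t) = 17.1 − 0.16300 t and V(46.6) = 9.5042 m³.
Solute balance: dm/dt = 0 − Q_out C = −Q_out m/V(t).
Separate: dm/m = −Q_out dt/V(t) ⇒ ln(m/m₀) = −(Q_out/(Q_in−Q_out)) ln(V/V₀).
m = m₀ (V₀/V)^(Q_out/(Q_in−Q_out)) = 44.4 × (17.1/9.5042)^(-3.7791) = 4.8239 g.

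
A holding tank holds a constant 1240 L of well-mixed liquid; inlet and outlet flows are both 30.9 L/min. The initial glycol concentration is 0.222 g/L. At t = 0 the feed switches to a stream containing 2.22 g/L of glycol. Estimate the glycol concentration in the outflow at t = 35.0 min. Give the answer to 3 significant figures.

Species balance on the tank: V dC/dt = Q(C_in − C).
So dC/dt = (C_in − C)/τ with τ = V/Q = 1240/30.9 = 40.129 min.
Integrating: C(t) = C_in + (C₀ − C_in) e^(−t/τ).
C(35.0) = 2.22 + (0.222 − 2.22)·e^(−35.0/40.129) = 2.22 + (-1.9980)·0.41804 = 1.3848 g/L.

1.38 g/L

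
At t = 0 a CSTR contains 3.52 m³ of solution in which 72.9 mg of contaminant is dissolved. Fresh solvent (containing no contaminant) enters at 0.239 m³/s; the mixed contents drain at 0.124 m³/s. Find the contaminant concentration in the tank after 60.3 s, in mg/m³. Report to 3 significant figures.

2.16 mg/m³

Let m(t) be the amount of contaminant. Volume: V(t) = V₀ + (Q_in − Q_out) t = 3.52 + 0.11500 t; V(60.3) = 10.454 m³.
Solute balance: dm/dt = 0 − Q_out C = −Q_out m/V(t).
dm/m = −Q_out dt/(V₀ + 0.11500 t); integrating gives ln(m/m₀) = −(Q_out/(Q_in−Q_out)) ln(V/V₀).
m = m₀ (V₀/V)^(Q_out/(Q_in−Q_out)) = 72.9 × (3.52/10.454)^(1.0783) = 22.541 mg.
C = m/V = 22.541/10.454 = 2.1561 mg/m³.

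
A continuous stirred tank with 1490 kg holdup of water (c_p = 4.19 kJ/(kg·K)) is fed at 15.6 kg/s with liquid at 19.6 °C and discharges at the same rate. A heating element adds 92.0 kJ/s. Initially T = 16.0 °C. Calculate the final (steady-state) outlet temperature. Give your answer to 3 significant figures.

M c_p dT/dt = ṁ c_p (T_in − T) + Q̇.
At steady state dT/dt = 0 ⇒ T_ss = T_in + Q̇/(ṁ c_p) = 19.6 + 92.0/(15.6·4.19) = 21.008 °C.

21.0 °C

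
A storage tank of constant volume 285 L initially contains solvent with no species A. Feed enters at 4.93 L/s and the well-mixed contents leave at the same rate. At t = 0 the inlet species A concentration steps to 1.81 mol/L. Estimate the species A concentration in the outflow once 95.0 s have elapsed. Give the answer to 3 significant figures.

Mass balance on the solute (V constant): V dC/dt = Q(C_in − C).
Time constant τ = V/Q = 285/4.93 = 57.809 s.
Solution: C(t) = C_in + (C₀ − C_in) e^(−t/τ).
C(95.0) = 1.81 + (0 − 1.81)·e^(−95.0/57.809) = 1.81 + (-1.8100)·0.19333 = 1.4601 mol/L.

1.46 mol/L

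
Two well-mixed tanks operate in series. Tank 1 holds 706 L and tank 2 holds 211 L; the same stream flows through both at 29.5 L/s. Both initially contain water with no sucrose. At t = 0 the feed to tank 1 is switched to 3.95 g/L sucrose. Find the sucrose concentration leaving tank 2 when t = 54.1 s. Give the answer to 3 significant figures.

3.36 g/L

Time constants: τᵢ = Vᵢ/Q for each well-mixed tank.
τ₁ = 706/29.5 = 23.932 s; τ₂ = 211/29.5 = 7.1525 s.
Tank 1: C₁ = C_in(1 − e^(−t/τ₁)). Tank 2 (τ₁ ≠ τ₂): C₂ = C_in[1 − (τ₁ e^(−t/τ₁) − τ₂ e^(−t/τ₂))/(τ₁ − τ₂)].
At t = 54.1: e^(−t/τ₁) = 0.10429, e^(−t/τ₂) = 0.00051893.
C₂ = 3.95·[1 − (23.932·0.10429 − 7.1525·0.00051893)/(16.780)] = 3.95·0.85147 = 3.3633 g/L.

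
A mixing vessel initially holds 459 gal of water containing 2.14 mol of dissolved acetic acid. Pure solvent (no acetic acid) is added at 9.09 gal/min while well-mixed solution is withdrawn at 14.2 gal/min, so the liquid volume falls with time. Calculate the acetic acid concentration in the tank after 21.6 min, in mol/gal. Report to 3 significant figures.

Total volume: dV/dt = Q_in − Q_out = -5.1100 gal/min, so V(t) = 459 − 5.1100 t and V(21.6) = 348.62 gal.
Species balance (pure solvent in): dm/dt = −Q_out · m/V(t).
dm/m = −Q_out dt/(V₀ − 5.1100 t); integrating gives ln(m/m₀) = −(Q_out/(Q_in−Q_out)) ln(V/V₀).
m = m₀ (V₀/V)^(Q_out/(Q_in−Q_out)) = 2.14 × (459/348.62)^(-2.7789) = 0.99647 mol.
C = m/V = 0.99647/348.62 = 0.0028583 mol/gal.

0.00286 mol/gal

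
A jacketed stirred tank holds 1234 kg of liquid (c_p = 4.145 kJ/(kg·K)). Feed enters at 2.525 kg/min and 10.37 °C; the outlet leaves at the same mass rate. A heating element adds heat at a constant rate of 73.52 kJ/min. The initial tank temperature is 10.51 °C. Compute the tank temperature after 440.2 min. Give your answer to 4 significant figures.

14.60 °C

M c_p dT/dt = ṁ c_p (T_in − T) + Q̇.
Rearrange: dT/dt = (T_ss − T)/τ with τ = M/ṁ = 488.713 min and T_ss = T_in + Q̇/(ṁ c_p) = 17.3946 °C.
This is linear first-order; T(t) = T_ss + (T₀ − T_ss) e^(−t/τ).
T(440.2) = 17.3946 + (-6.88457)·e^(−440.2/488.713) = 17.3946 + (-6.88457)·0.406272 = 14.5976 °C.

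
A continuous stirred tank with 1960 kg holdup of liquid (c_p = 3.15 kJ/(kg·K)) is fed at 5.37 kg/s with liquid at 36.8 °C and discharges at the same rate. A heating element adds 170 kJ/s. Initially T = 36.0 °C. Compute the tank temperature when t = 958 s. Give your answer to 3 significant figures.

46.1 °C

M c_p dT/dt = ṁ c_p (T_in − T) + Q̇.
τ = M/ṁ = 364.99 s; T_ss = T_in + Q̇/(ṁ c_p) = 36.8 + 170/(5.37·3.15) = 46.850 °C.
Integrating: T(t) = T_ss + (T₀ − T_ss) e^(−t/τ).
T(958) = 46.850 + (-10.850)·e^(−958/364.99) = 46.850 + (-10.850)·0.072460 = 46.064 °C.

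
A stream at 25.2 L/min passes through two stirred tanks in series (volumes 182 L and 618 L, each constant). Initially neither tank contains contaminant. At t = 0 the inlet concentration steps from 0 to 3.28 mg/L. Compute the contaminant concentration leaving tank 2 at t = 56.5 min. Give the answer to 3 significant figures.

Each tank obeys Vᵢ dCᵢ/dt = Q(Cᵢ₋₁ − Cᵢ), so τᵢ = Vᵢ/Q.
τ₁ = 182/25.2 = 7.2222 min; τ₂ = 618/25.2 = 24.524 min.
Tank 1: C₁ = C_in(1 − e^(−t/τ₁)). Tank 2 (τ₁ ≠ τ₂): C₂ = C_in[1 − (τ₁ e^(−t/τ₁) − τ₂ e^(−t/τ₂))/(τ₁ − τ₂)].
At t = 56.5: e^(−t/τ₁) = 0.00040039, e^(−t/τ₂) = 0.099870.
C₂ = 3.28·[1 − (7.2222·0.00040039 − 24.524·0.099870)/(-17.302)] = 3.28·0.85861 = 2.8162 mg/L.

2.82 mg/L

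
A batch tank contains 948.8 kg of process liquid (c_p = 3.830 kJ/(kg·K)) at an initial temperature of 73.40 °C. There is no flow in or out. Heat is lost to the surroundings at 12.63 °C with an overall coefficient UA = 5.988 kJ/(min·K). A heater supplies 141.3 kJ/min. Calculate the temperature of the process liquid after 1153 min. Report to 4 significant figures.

M c_p dT/dt = −UA(T − T_amb) + Q̇.
dT/dt = (T_ss − T)/τ with T_ss = T_amb + Q̇/UA = 12.63 + 141.3/5.988 = 36.2272 °C, τ = M c_p/UA = 948.8·3.830/5.988 = 606.864 min.
T approaches T_ss exponentially: T(t) = T_ss + (T₀ − T_ss) e^(−t/τ).
T(1153) = 36.2272 + (37.1728)·0.149579 = 41.7875 °C.

41.79 °C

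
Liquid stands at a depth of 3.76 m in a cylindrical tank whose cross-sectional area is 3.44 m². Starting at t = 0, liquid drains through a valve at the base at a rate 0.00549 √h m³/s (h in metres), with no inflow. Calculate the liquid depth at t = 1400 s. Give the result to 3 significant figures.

0.676 m

Accumulation of liquid (constant cross-section A): A dh/dt = −0.00549 √h.
∫ h^(−1/2) dh = −(0.00549/A) ∫ dt, giving 2√h = 2√h₀ − (0.00549/A) t.
√h = √3.76 − 0.00549·1400/(2·3.44) = 1.9391 − 1.1172 = 0.82192.
h = 0.82192² = 0.67555 m.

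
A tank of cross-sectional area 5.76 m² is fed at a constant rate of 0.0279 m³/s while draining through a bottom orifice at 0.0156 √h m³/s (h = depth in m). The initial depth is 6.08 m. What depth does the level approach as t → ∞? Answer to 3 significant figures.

Level balance: A dh/dt = 0.0279 − 0.0156 √h. Setting dh/dt = 0:
Q_in = 0.0156 √h_ss ⇒ √h_ss = 0.0279/0.0156 = 1.7885.
h_ss = 1.7885² = 3.1986 m. (Since h₀ = 6.08 m > h_ss, the level will fall toward this value.)

3.20 m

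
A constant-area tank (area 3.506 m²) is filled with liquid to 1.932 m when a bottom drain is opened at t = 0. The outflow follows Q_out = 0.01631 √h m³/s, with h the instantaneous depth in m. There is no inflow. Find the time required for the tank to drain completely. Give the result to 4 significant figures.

With no inflow, A dh/dt = −0.01631 √h.
∫ h^(−1/2) dh = −(0.01631/A) ∫ dt, giving 2√h = 2√h₀ − (0.01631/A) t.
Tank is empty when √h = 0: t_empty = 2A√h₀/0.01631.
t_empty = 2·3.506·√1.932/0.01631 = 7.01200·1.38996/0.01631 = 597.574 s.

597.6 s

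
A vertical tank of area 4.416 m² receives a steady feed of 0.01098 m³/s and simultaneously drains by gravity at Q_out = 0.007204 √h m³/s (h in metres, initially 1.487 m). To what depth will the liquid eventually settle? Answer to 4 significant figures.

Mass balance (ρ constant): A dh/dt = Q_in − 0.007204 √h. At steady state dh/dt = 0:
Q_in = 0.007204 √h_ss ⇒ √h_ss = 0.01098/0.007204 = 1.52415.
h_ss = 1.52415² = 2.32304 m. (Since h₀ = 1.487 m < h_ss, the level will rise toward this value.)

2.323 m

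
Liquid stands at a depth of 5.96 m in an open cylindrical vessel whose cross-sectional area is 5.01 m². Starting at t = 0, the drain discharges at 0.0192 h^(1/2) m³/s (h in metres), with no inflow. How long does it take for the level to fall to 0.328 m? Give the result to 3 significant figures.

975 s

With no inflow, A dh/dt = −0.0192 √h.
This is separable: 2 d(√h)/dt = −0.0192/A, so √h = √h₀ − (0.0192/(2A)) t.
t = 2A(√h₀ − √h)/0.0192 = 2·5.01·(√5.96 − √0.328)/0.0192
  = 10.020 × (2.4413 − 0.57271) / 0.0192 = 975.17 s.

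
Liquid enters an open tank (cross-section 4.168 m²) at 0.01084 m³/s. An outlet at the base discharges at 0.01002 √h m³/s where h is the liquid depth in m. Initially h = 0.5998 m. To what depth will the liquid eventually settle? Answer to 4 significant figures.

A dh/dt = Q_in − 0.01002 √h. Steady state requires inflow = outflow:
Q_in = 0.01002 √h_ss ⇒ √h_ss = 0.01084/0.01002 = 1.08184.
h_ss = 1.08184² = 1.17037 m. (Since h₀ = 0.5998 m < h_ss, the level will rise toward this value.)

1.170 m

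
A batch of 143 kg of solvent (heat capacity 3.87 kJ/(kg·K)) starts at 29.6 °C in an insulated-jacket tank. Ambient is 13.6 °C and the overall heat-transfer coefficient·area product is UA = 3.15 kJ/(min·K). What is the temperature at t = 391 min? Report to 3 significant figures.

15.3 °C

Lumped-capacitance energy balance: M c_p dT/dt = UA(T_amb − T).
dT/dt = (T_ss − T)/τ with T_ss = T_amb = 13.600 °C, τ = M c_p/UA = 143·3.87/3.15 = 175.69 min.
Solution: T(t) = T_ss + (T₀ − T_ss) e^(−t/τ).
T(391) = 13.600 + (16.000)·0.10801 = 15.328 °C.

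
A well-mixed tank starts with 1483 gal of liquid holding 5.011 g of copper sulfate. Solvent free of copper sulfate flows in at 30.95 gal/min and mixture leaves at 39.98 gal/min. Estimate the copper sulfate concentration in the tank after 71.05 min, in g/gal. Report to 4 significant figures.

0.0004844 g/gal

Let m(t) be the amount of copper sulfate. Volume: V(t) = V₀ + (Q_in − Q_out) t = 1483 − 9.03000 t; V(71.05) = 841.419 gal.
Solute balance: dm/dt = 0 − Q_out C = −Q_out m/V(t).
Separate: dm/m = −Q_out dt/V(t) ⇒ ln(m/m₀) = −(Q_out/(Q_in−Q_out)) ln(V/V₀).
m = m₀ (V₀/V)^(Q_out/(Q_in−Q_out)) = 5.011 × (1483/841.419)^(-4.42746) = 0.407565 g.
C = m/V = 0.407565/841.419 = 0.000484378 g/gal.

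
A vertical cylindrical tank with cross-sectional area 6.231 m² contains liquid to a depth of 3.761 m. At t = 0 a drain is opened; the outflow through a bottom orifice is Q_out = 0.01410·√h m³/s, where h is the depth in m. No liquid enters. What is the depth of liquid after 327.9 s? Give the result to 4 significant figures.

2.460 m

Accumulation of liquid (constant cross-section A): A dh/dt = −0.01410 √h.
This is separable: 2 d(√h)/dt = −0.01410/A, so √h = √h₀ − (0.01410/(2A)) t.
√h = √3.761 − 0.01410·327.9/(2·6.231) = 1.93933 − 0.370999 = 1.56833.
h = 1.56833² = 2.45966 m.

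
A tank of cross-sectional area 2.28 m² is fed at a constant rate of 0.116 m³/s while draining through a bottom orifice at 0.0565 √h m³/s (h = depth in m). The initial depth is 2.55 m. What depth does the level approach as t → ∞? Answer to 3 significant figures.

A dh/dt = Q_in − 0.0565 √h. Steady state requires inflow = outflow:
Q_in = 0.0565 √h_ss ⇒ √h_ss = 0.116/0.0565 = 2.0531.
h_ss = 2.0531² = 4.2152 m. (Since h₀ = 2.55 m < h_ss, the level will rise toward this value.)

4.22 m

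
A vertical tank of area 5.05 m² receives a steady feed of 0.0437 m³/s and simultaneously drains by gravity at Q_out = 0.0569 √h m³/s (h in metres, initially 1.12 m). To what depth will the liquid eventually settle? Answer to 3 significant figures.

A dh/dt = Q_in − 0.0569 √h. Steady state requires inflow = outflow:
Q_in = 0.0569 √h_ss ⇒ √h_ss = 0.0437/0.0569 = 0.76801.
h_ss = 0.76801² = 0.58985 m. (Since h₀ = 1.12 m > h_ss, the level will fall toward this value.)

0.590 m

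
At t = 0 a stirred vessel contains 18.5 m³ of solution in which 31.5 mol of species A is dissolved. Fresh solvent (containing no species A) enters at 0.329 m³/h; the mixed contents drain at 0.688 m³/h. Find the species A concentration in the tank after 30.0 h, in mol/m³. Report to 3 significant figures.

Let m(t) be the amount of species A. Volume: V(t) = V₀ + (Q_in − Q_out) t = 18.5 − 0.35900 t; V(30.0) = 7.7300 m³.
Solute balance: dm/dt = 0 − Q_out C = −Q_out m/V(t).
Separate: dm/m = −Q_out dt/V(t) ⇒ ln(m/m₀) = −(Q_out/(Q_in−Q_out)) ln(V/V₀).
m = m₀ (V₀/V)^(Q_out/(Q_in−Q_out)) = 31.5 × (18.5/7.7300)^(-1.9164) = 5.9156 mol.
C = m/V = 5.9156/7.7300 = 0.76527 mol/m³.

0.765 mol/m³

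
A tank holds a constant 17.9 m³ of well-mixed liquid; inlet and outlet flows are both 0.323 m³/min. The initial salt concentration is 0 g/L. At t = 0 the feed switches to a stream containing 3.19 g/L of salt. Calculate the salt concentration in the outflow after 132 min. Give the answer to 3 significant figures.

Accumulation = in − out for the solute gives V dC/dt = Q(C_in − C).
Time constant τ = V/Q = 17.9/0.323 = 55.418 min.
C approaches C_in exponentially: C(t) = C_in + (C₀ − C_in) e^(−t/τ).
C(132) = 3.19 + (0 − 3.19)·e^(−132/55.418) = 3.19 + (-3.1900)·0.092375 = 2.8953 g/L.

2.90 g/L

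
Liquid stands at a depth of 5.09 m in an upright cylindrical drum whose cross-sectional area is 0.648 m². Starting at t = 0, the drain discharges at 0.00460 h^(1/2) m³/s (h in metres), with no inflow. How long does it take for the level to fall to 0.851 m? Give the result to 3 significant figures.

A dh/dt = −Q_out = −0.00460 √h.
This is separable: 2 d(√h)/dt = −0.00460/A, so √h = √h₀ − (0.00460/(2A)) t.
t = 2A(√h₀ − √h)/0.00460 = 2·0.648·(√5.09 − √0.851)/0.00460
  = 1.2960 × (2.2561 − 0.92250) / 0.00460 = 375.73 s.

376 s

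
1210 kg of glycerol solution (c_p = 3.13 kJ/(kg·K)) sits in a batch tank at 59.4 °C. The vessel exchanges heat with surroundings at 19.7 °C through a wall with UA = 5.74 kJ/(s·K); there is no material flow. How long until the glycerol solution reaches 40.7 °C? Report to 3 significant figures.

First-law balance (no shaft work): M c_p dT/dt = −UA(T − T_amb).
τ = M c_p/UA = 659.81 s; T_ss = T_amb = 19.700 °C.
T(t) = T_ss + (T₀ − T_ss)e^(−t/τ); set T = 40.7:
t = −τ ln[(T − T_ss)/(T₀ − T_ss)] = −659.81 · ln(0.52897) = 420.18 s.

420 s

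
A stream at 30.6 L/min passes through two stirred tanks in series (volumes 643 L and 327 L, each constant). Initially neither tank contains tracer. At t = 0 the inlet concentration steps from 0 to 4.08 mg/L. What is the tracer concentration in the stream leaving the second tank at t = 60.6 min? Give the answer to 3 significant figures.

Time constants: τᵢ = Vᵢ/Q for each well-mixed tank.
τ₁ = 643/30.6 = 21.013 min; τ₂ = 327/30.6 = 10.686 min.
Solving the cascade with C₁(0)=C₂(0)=0 gives C₂(t) = C_in[1 − (τ₁ e^(−t/τ₁) − τ₂ e^(−t/τ₂))/(τ₁ − τ₂)].
At t = 60.6: e^(−t/τ₁) = 0.055915, e^(−t/τ₂) = 0.0034450.
C₂ = 4.08·[1 − (21.013·0.055915 − 10.686·0.0034450)/(10.327)] = 4.08·0.88979 = 3.6303 mg/L.

3.63 mg/L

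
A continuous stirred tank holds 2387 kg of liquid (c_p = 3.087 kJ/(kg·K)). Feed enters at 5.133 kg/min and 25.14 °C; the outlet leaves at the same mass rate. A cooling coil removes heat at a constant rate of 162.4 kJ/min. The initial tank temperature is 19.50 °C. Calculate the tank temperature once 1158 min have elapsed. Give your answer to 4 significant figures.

First-law balance (no shaft work): M c_p dT/dt = ṁ c_p (T_in − T) − 162.4.
τ = M/ṁ = 465.030 min; T_ss = T_in − Q̇/(ṁ c_p) = 25.14 − 162.4/(5.133·3.087) = 14.8911 °C.
T approaches T_ss exponentially: T(t) = T_ss + (T₀ − T_ss) e^(−t/τ).
T(1158) = 14.8911 + (4.60892)·e^(−1158/465.030) = 14.8911 + (4.60892)·0.0828966 = 15.2731 °C.

15.27 °C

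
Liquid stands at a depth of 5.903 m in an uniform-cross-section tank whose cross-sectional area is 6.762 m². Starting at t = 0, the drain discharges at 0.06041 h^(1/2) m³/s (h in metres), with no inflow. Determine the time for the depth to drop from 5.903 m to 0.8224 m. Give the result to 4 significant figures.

Unsteady balance on liquid volume: A dh/dt = −0.06041 √h.
∫ h^(−1/2) dh = −(0.06041/A) ∫ dt, giving 2√h = 2√h₀ − (0.06041/A) t.
t = 2A(√h₀ − √h)/0.06041 = 2·6.762·(√5.903 − √0.8224)/0.06041
  = 13.5240 × (2.42961 − 0.906863) / 0.06041 = 340.898 s.

340.9 s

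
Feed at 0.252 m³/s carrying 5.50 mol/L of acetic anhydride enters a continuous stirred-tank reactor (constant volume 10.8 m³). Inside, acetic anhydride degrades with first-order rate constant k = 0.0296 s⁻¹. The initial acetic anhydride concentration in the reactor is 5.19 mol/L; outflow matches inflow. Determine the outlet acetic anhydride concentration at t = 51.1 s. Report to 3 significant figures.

2.61 mol/L

V dC/dt = Q(C_in − C) − k V C.
This is linear with rate a = Q/V + k = 0.052933 s⁻¹.
C_ss = Q C_in/(Q + kV) = 2.4244 mol/L; C(t) = C_ss + (C₀ − C_ss) e^(−a t).
C(51.1) = 2.4244 + (2.7656)·e^(−0.052933·51.1) = 2.4244 + (2.7656)·0.066877 = 2.6094 mol/L.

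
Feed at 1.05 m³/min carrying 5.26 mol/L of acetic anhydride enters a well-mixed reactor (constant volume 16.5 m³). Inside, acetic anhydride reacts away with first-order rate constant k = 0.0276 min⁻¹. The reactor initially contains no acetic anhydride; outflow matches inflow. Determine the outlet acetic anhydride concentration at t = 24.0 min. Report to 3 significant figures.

Accumulation = in − out − consumed: V dC/dt = Q C_in − Q C − k V C.
This is linear with rate a = Q/V + k = 0.091236 min⁻¹.
C_ss = Q C_in/(Q + kV) = 3.6688 mol/L; C(t) = C_ss + (C₀ − C_ss) e^(−a t).
C(24.0) = 3.6688 + (-3.6688)·e^(−0.091236·24.0) = 3.6688 + (-3.6688)·0.11195 = 3.2581 mol/L.

3.26 mol/L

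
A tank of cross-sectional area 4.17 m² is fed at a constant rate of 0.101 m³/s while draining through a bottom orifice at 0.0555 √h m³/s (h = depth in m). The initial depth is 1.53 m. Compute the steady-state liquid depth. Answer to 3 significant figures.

3.31 m

Level balance: A dh/dt = 0.101 − 0.0555 √h. Setting dh/dt = 0:
Q_in = 0.0555 √h_ss ⇒ √h_ss = 0.101/0.0555 = 1.8198.
h_ss = 1.8198² = 3.3117 m. (Since h₀ = 1.53 m < h_ss, the level will rise toward this value.)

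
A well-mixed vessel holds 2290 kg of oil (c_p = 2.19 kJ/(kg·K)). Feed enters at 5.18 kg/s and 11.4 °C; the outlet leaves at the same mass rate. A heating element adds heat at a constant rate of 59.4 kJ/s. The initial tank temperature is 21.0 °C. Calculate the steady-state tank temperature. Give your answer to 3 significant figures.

Unsteady energy balance on the tank contents: M c_p dT/dt = ṁ c_p (T_in − T) + 59.4.
At steady state dT/dt = 0 ⇒ T_ss = T_in + Q̇/(ṁ c_p) = 11.4 + 59.4/(5.18·2.19) = 16.636 °C.

16.6 °C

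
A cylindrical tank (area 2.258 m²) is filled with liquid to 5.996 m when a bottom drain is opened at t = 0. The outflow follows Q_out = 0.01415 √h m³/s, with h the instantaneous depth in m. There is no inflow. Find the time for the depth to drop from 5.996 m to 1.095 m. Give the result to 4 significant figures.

A dh/dt = −Q_out = −0.01415 √h.
Separate and integrate: 2(√h − √h₀) = −(0.01415/A) t.
t = 2A(√h₀ − √h)/0.01415 = 2·2.258·(√5.996 − √1.095)/0.01415
  = 4.51600 × (2.44867 − 1.04642) / 0.01415 = 447.531 s.

447.5 s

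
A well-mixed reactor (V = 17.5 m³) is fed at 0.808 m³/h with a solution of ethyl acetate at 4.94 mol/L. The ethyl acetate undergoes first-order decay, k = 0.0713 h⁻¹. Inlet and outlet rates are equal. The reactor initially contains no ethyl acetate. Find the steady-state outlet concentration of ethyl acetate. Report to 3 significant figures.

1.94 mol/L

Species balance: V dC/dt = Q C_in − Q C − k V C.
At steady state: 0 = Q C_in − (Q + kV) C_ss, so C_ss = Q C_in/(Q + kV).
C_ss = 0.808·4.94/(0.808 + 0.0713·17.5) = 3.9915/2.0558 = 1.9416 mol/L.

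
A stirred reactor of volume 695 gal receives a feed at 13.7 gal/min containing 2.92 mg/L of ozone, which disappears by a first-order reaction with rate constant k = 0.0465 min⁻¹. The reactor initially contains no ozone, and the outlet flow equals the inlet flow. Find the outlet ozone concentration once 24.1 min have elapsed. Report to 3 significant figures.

Species balance: V dC/dt = Q C_in − Q C − k V C.
This is linear with rate a = Q/V + k = 0.066212 min⁻¹.
C_ss = Q C_in/(Q + kV) = 0.86932 mg/L; C(t) = C_ss + (C₀ − C_ss) e^(−a t).
C(24.1) = 0.86932 + (-0.86932)·e^(−0.066212·24.1) = 0.86932 + (-0.86932)·0.20276 = 0.69305 mg/L.

0.693 mg/L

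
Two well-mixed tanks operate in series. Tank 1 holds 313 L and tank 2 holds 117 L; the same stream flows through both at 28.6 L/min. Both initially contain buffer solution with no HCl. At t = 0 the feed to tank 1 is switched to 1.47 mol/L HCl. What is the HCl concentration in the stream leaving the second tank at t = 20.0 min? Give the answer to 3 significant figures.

1.10 mol/L

Time constants: τᵢ = Vᵢ/Q for each well-mixed tank.
τ₁ = 313/28.6 = 10.944 min; τ₂ = 117/28.6 = 4.0909 min.
Tank 1: C₁ = C_in(1 − e^(−t/τ₁)). Tank 2 (τ₁ ≠ τ₂): C₂ = C_in[1 − (τ₁ e^(−t/τ₁) − τ₂ e^(−t/τ₂))/(τ₁ − τ₂)].
At t = 20.0: e^(−t/τ₁) = 0.16082, e^(−t/τ₂) = 0.0075298.
C₂ = 1.47·[1 − (10.944·0.16082 − 4.0909·0.0075298)/(6.8531)] = 1.47·0.74768 = 1.0991 mol/L.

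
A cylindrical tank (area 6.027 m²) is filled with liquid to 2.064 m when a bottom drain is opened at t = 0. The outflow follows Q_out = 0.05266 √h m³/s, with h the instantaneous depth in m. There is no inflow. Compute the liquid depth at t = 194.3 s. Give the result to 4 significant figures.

0.3455 m

Unsteady balance on liquid volume: A dh/dt = −0.05266 √h.
Separate and integrate: 2(√h − √h₀) = −(0.05266/A) t.
√h = √2.064 − 0.05266·194.3/(2·6.027) = 1.43666 − 0.848833 = 0.587829.
h = 0.587829² = 0.345543 m.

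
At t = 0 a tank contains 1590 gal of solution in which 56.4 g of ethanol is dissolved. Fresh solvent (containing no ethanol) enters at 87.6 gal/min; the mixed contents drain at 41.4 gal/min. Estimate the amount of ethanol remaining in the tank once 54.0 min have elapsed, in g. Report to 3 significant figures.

Total volume: dV/dt = Q_in − Q_out = 46.200 gal/min, so V(t) = 1590 + 46.200 t and V(54.0) = 4084.8 gal.
No ethanol enters, so dm/dt = −Q_out · (m/V).
dm/m = −Q_out dt/(V₀ + 46.200 t); integrating gives ln(m/m₀) = −(Q_out/(Q_in−Q_out)) ln(V/V₀).
m = m₀ (V₀/V)^(Q_out/(Q_in−Q_out)) = 56.4 × (1590/4084.8)^(0.89610) = 24.215 g.

24.2 g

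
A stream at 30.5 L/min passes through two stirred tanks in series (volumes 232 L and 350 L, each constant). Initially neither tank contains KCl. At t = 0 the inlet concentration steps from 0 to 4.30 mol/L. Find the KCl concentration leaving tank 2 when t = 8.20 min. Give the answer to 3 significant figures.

0.935 mol/L

Each tank obeys Vᵢ dCᵢ/dt = Q(Cᵢ₋₁ − Cᵢ), so τᵢ = Vᵢ/Q.
τ₁ = 232/30.5 = 7.6066 min; τ₂ = 350/30.5 = 11.475 min.
Tank 1: C₁ = C_in(1 − e^(−t/τ₁)). Tank 2 (τ₁ ≠ τ₂): C₂ = C_in[1 − (τ₁ e^(−t/τ₁) − τ₂ e^(−t/τ₂))/(τ₁ − τ₂)].
At t = 8.20: e^(−t/τ₁) = 0.34027, e^(−t/τ₂) = 0.48940.
C₂ = 4.30·[1 − (7.6066·0.34027 − 11.475·0.48940)/(-3.8689)] = 4.30·0.21739 = 0.93477 mol/L.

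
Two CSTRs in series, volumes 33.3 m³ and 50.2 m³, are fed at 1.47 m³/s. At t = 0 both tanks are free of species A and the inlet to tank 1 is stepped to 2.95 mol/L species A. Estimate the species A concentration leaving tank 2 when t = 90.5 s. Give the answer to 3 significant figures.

Species balance on tank i: dCᵢ/dt = (Cᵢ₋₁ − Cᵢ)/τᵢ with τᵢ = Vᵢ/Q.
τ₁ = 33.3/1.47 = 22.653 s; τ₂ = 50.2/1.47 = 34.150 s.
Tank 1: C₁ = C_in(1 − e^(−t/τ₁)). Tank 2 (τ₁ ≠ τ₂): C₂ = C_in[1 − (τ₁ e^(−t/τ₁) − τ₂ e^(−t/τ₂))/(τ₁ − τ₂)].
At t = 90.5: e^(−t/τ₁) = 0.018407, e^(−t/τ₂) = 0.070644.
C₂ = 2.95·[1 − (22.653·0.018407 − 34.150·0.070644)/(-11.497)] = 2.95·0.82643 = 2.4380 mol/L.

2.44 mol/L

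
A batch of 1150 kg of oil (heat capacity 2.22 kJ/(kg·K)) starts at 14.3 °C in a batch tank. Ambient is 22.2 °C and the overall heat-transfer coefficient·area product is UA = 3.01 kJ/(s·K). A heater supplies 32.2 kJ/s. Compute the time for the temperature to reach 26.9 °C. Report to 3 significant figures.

960 s

M c_p dT/dt = −UA(T − T_amb) + Q̇.
τ = M c_p/UA = 848.17 s; T_ss = T_amb + Q̇/UA = 22.2 + 32.2/3.01 = 32.898 °C.
T(t) = T_ss + (T₀ − T_ss)e^(−t/τ); set T = 26.9:
t = −τ ln[(T − T_ss)/(T₀ − T_ss)] = −848.17 · ln(0.32250) = 959.85 s.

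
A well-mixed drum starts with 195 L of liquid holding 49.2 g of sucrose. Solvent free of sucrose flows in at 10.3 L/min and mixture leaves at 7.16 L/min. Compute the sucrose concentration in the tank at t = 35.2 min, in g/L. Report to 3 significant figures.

0.0578 g/L

Total volume: dV/dt = Q_in − Q_out = 3.1400 L/min, so V(t) = 195 + 3.1400 t and V(35.2) = 305.53 L.
Species balance (pure solvent in): dm/dt = −Q_out · m/V(t).
Separate: dm/m = −Q_out dt/V(t) ⇒ ln(m/m₀) = −(Q_out/(Q_in−Q_out)) ln(V/V₀).
m = m₀ (V₀/V)^(Q_out/(Q_in−Q_out)) = 49.2 × (195/305.53)^(2.2803) = 17.672 g.
C = m/V = 17.672/305.53 = 0.057840 g/L.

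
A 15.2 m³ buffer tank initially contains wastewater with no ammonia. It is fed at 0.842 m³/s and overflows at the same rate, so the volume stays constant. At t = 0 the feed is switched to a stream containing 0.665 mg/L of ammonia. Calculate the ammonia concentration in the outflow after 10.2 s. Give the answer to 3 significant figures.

Unsteady species balance (constant V, well mixed): V dC/dt = Q(C_in − C).
Rewrite as dC/dt + C/τ = C_in/τ, τ = V/Q = 18.052 s.
Integrating: C(t) = C_in + (C₀ − C_in) e^(−t/τ).
C(10.2) = 0.665 + (0 − 0.665)·e^(−10.2/18.052) = 0.665 + (-0.66500)·0.56835 = 0.28705 mg/L.

0.287 mg/L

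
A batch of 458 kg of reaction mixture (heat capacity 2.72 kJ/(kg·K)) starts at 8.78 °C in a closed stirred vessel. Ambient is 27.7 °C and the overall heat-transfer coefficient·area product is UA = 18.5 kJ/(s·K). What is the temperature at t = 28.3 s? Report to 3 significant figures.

M c_p dT/dt = −UA(T − T_amb).
dT/dt = (T_ss − T)/τ with T_ss = T_amb = 27.700 °C, τ = M c_p/UA = 458·2.72/18.5 = 67.338 s.
Integrating: T(t) = T_ss + (T₀ − T_ss) e^(−t/τ).
T(28.3) = 27.700 + (-18.920)·0.65687 = 15.272 °C.

15.3 °C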